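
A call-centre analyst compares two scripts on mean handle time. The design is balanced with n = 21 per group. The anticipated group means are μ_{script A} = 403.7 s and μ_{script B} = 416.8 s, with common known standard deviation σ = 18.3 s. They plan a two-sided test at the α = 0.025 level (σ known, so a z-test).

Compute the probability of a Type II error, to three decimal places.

Standardized effect: d = |μ_{script A} − μ_{script B}| / σ = |403.7 − 416.8| / 18.3 = 0.7158
Noncentrality parameter: δ = d·√(n/2) = 0.7158 × √(21/2) = 2.3196
Two-sided α = 0.025 → critical value z_{0.0125} = 2.241.
Power = Φ(δ − 2.241) + Φ(−δ − 2.241) = Φ(0.078) + Φ(-4.561) = 0.5312 + 0.0000 = 0.5312.
Type II error: β = 1 − power = 1 − 0.5312 = 0.4688.

β ≈ 0.469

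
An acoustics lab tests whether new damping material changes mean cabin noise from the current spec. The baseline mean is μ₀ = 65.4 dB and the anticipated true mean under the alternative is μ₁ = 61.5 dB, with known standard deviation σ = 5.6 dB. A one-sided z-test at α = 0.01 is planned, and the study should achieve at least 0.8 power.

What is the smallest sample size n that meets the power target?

Standardized effect: d = |μ₁ − μ₀| / σ = |61.5 − 65.4| / 5.6 = 0.6964
Set Φ(δ − 2.326) = 0.8; then δ − 2.326 = Φ⁻¹(0.8) = 0.842, giving δ = 3.168.
δ = d·√n ⇒ n = (δ/d)² = (3.168 / 0.6964)² = 20.69.
Rounding up, n = 21.

n = 21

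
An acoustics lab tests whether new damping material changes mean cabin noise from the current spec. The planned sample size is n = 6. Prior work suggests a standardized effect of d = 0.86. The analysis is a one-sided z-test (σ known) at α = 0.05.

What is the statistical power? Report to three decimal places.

Noncentrality parameter: δ = d·√n = 0.86 × √6 = 2.1066
One-sided α = 0.05 → critical value z_{0.05} = 1.645.
Power = Φ(δ − 1.645) = Φ(0.462) = 0.6779.

Power ≈ 0.678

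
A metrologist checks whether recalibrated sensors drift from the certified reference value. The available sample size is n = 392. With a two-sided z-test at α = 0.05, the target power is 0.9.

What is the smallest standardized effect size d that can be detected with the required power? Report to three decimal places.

d ≈ 0.164

Required noncentrality: δ = z_{0.025} + z_{0.10} = 1.960 + 1.282 = 3.242.
(Lower-tail contribution to power is negligible for δ > 0.)
δ = d·√n ⇒ d = δ/√n = 3.242/√392 = 0.1637.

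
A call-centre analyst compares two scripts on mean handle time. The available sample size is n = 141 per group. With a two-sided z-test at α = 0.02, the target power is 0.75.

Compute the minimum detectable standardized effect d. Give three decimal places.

Need Φ(δ − 2.326) = 0.75, so δ = 2.326 + 0.674 = 3.001.
(Lower-tail contribution to power is negligible for δ > 0.)
δ = d·√(n/2) ⇒ d = δ/√(n/2) = 3.001/√(141/2) = 0.3574.

d ≈ 0.357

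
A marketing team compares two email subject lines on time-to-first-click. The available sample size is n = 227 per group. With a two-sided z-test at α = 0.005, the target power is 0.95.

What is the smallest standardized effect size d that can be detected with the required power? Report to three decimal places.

d ≈ 0.418

Need Φ(δ − 2.807) = 0.95, so δ = 2.807 + 1.645 = 4.452.
(Lower-tail contribution to power is negligible for δ > 0.)
δ = d·√(n/2) ⇒ d = δ/√(n/2) = 4.452/√(227/2) = 0.4179.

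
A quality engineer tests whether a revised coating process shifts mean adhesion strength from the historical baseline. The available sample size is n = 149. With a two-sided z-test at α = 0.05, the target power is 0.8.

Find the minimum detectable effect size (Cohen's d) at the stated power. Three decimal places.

d ≈ 0.230

Need Φ(δ − 1.960) = 0.8, so δ = 1.960 + 0.842 = 2.802.
(Lower-tail contribution to power is negligible for δ > 0.)
δ = d·√n ⇒ d = δ/√n = 2.802/√149 = 0.2295.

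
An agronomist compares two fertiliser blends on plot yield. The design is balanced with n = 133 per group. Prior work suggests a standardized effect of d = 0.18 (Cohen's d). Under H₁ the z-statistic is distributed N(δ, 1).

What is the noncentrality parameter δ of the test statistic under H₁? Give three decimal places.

δ = d·√(n/2) = 0.18 × √(133/2) = 1.4679

δ ≈ 1.468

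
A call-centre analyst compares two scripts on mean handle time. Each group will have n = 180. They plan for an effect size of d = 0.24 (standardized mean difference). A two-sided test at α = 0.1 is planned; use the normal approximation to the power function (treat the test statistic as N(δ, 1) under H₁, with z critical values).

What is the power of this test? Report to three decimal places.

Noncentrality parameter: δ = d·√(n/2) = 0.24 × √(180/2) = 2.2768
Critical value for a two-sided test at α = 0.1: z_{α/2} = 1.645.
Power = Φ(δ − 1.645) + Φ(−δ − 1.645) = Φ(0.632) + Φ(-3.922) = 0.7363 + 0.0000 = 0.7363.

Power ≈ 0.736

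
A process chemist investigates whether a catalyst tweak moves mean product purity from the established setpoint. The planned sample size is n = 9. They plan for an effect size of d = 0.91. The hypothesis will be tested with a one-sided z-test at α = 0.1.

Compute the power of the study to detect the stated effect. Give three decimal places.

Noncentrality parameter: δ = d·√n = 0.91 × √9 = 2.7300
Critical value for a one-sided test at α = 0.1: z_α = 1.282.
Power = Φ(δ − 1.282) = Φ(1.448) = 0.9263.

Power ≈ 0.926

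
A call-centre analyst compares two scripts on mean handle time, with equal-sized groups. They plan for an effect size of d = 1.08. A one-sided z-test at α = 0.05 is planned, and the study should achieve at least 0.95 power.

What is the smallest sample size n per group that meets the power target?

For power 0.95 need Φ(δ − z_{0.05}) = 0.95, so δ = z_{0.05} + z_{0.05} = 1.645 + 1.645 = 3.290.
δ = d·√(n/2) ⇒ n = 2(δ/d)² = 2 × (3.290 / 1.08)² = 18.56.
Rounding up, n = 19 per group.

n = 19 per group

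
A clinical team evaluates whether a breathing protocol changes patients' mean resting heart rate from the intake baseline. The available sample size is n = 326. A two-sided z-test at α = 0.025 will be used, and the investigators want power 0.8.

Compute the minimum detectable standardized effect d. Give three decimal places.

Need Φ(δ − 2.241) = 0.8, so δ = 2.241 + 0.842 = 3.083.
(Lower-tail contribution to power is negligible for δ > 0.)
δ = d·√n ⇒ d = δ/√n = 3.083/√326 = 0.1708.

d ≈ 0.171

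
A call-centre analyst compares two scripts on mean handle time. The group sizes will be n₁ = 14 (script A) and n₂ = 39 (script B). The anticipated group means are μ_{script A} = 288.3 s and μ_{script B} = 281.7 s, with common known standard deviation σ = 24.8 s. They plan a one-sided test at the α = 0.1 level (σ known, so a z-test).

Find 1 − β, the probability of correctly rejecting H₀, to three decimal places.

Power ≈ 0.335

Standardized effect: d = |μ_{script A} − μ_{script B}| / σ = |288.3 − 281.7| / 24.8 = 0.2661
Noncentrality parameter: δ = d / √(1/n₁ + 1/n₂) = 0.2661 / √(1/14 + 1/39) = 0.8542
One-sided α = 0.1 → critical value z_{0.1} = 1.282.
Power = Φ(δ − 1.282) = Φ(-0.427) = 0.3346.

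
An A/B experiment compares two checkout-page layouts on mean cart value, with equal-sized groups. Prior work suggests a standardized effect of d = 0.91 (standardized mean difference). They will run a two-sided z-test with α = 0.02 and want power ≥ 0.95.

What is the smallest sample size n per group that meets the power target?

n = 39 per group

Set Φ(δ − 2.326) = 0.95; then δ − 2.326 = Φ⁻¹(0.95) = 1.645, giving δ = 3.971.
(Ignoring the negligible lower-tail rejection probability gives the usual closed-form inversion.)
δ = d·√(n/2) ⇒ n = 2(δ/d)² = 2 × (3.971 / 0.91)² = 38.09.
Rounding up, n = 39 per group.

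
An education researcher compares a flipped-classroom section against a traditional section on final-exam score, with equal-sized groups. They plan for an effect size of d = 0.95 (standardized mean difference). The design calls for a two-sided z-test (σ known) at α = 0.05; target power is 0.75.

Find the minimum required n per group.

n = 16 per group

For power 0.75 need Φ(δ − z_{0.025}) = 0.75, so δ = z_{0.025} + z_{0.25} = 1.960 + 0.674 = 2.634.
(Ignoring the negligible lower-tail rejection probability gives the usual closed-form inversion.)
δ = d·√(n/2) ⇒ n = 2(δ/d)² = 2 × (2.634 / 0.95)² = 15.38.
Round up to the next whole unit.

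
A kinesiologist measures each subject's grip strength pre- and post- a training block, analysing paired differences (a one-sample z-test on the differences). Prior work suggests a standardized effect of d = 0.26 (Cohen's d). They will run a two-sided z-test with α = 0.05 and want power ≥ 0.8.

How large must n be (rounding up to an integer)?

For power 0.8 need Φ(δ − z_{0.025}) = 0.8, so δ = z_{0.025} + z_{0.20} = 1.960 + 0.842 = 2.802.
(For δ > 0 the lower-tail rejection region contributes negligibly to power, so the one-term inversion is standard.)
δ = d·√n ⇒ n = (δ/d)² = (2.802 / 0.26)² = 116.11.
Round up to the next whole unit.

n = 117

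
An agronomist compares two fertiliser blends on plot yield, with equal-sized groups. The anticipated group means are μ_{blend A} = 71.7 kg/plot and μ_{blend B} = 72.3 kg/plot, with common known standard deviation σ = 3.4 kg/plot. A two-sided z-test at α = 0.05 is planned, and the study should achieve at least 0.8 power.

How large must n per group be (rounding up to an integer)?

n = 505 per group

Standardized effect: d = |μ_{blend A} − μ_{blend B}| / σ = |71.7 − 72.3| / 3.4 = 0.1765
For power 0.8 need Φ(δ − z_{0.025}) = 0.8, so δ = z_{0.025} + z_{0.20} = 1.960 + 0.842 = 2.802.
(For δ > 0 the lower-tail rejection region contributes negligibly to power, so the one-term inversion is standard.)
δ = d·√(n/2) ⇒ n = 2(δ/d)² = 2 × (2.802 / 0.1765)² = 504.07.
Rounding up, n = 505 per group.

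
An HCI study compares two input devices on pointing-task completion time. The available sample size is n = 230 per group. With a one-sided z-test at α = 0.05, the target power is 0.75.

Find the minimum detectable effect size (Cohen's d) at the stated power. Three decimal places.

d ≈ 0.216

Need Φ(δ − 1.645) = 0.75, so δ = 1.645 + 0.674 = 2.319.
δ = d·√(n/2) ⇒ d = δ/√(n/2) = 2.319/√(230/2) = 0.2163.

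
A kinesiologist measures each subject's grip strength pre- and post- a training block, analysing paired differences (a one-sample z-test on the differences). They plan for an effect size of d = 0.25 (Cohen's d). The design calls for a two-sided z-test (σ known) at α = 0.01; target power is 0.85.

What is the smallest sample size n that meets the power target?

n = 209

Set Φ(δ − 2.576) = 0.85; then δ − 2.576 = Φ⁻¹(0.85) = 1.036, giving δ = 3.612.
(For δ > 0 the lower-tail rejection region contributes negligibly to power, so the one-term inversion is standard.)
δ = d·√n ⇒ n = (δ/d)² = (3.612 / 0.25)² = 208.78.
Rounding up, n = 209.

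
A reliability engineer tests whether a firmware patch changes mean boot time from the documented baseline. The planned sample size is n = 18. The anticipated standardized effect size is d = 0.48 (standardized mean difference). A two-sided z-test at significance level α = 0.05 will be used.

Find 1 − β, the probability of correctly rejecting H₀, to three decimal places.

Power ≈ 0.531

Noncentrality parameter: δ = d·√n = 0.48 × √18 = 2.0365
Critical value for a two-sided test at α = 0.05: z_{α/2} = 1.960.
Power = Φ(δ − 1.960) + Φ(−δ − 1.960) = Φ(0.077) + Φ(-3.996) = 0.5305 + 0.0000 = 0.5305.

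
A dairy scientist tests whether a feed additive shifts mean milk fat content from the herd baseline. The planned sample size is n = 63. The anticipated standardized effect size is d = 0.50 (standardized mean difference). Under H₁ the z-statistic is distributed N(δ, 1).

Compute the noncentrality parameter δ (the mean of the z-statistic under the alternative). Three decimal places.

The noncentrality parameter scales effect size by the design's sample-size factor: δ = d·√n = 0.50 × √63 = 3.9686

δ ≈ 3.969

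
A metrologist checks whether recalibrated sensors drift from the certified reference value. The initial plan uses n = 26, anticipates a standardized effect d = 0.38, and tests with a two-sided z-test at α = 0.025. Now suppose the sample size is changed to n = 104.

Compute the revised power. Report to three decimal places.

With n = 104: δ = d·√n = 0.38 × √104 = 3.8753. Critical value z_{0.0125} = 2.241.
Revised power = Φ(δ − 2.241) + Φ(−δ − 2.241) = Φ(1.634) + Φ(-6.117) = 0.9489 + 0.0000 = 0.9489.

Power ≈ 0.949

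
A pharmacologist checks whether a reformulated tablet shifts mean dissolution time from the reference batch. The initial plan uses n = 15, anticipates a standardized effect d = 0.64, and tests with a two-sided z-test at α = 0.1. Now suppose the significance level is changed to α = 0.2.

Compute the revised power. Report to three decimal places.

δ = d·√n = 0.64 × √15 = 2.4787 (unchanged). New critical value: z_{0.1} = 1.282.
Revised power = Φ(δ − 1.282) + Φ(−δ − 1.282) = Φ(1.197) + Φ(-3.760) = 0.8844 + 0.0001 = 0.8845.

Power ≈ 0.884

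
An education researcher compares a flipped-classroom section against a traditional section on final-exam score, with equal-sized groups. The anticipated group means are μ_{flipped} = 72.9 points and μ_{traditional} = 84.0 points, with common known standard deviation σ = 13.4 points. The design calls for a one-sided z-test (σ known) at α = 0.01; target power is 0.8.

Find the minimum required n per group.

n = 30 per group

Standardized effect: d = |μ_{flipped} − μ_{traditional}| / σ = |72.9 − 84.0| / 13.4 = 0.8284
Set Φ(δ − 2.326) = 0.8; then δ − 2.326 = Φ⁻¹(0.8) = 0.842, giving δ = 3.168.
δ = d·√(n/2) ⇒ n = 2(δ/d)² = 2 × (3.168 / 0.8284)² = 29.25.
Round up to the next whole unit.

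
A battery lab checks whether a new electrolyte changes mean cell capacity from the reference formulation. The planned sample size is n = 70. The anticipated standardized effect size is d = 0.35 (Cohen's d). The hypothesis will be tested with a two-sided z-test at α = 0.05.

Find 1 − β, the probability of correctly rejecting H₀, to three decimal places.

Noncentrality parameter: δ = d·√n = 0.35 × √70 = 2.9283
Two-sided α = 0.05 → critical value z_{0.025} = 1.960.
Power = Φ(δ − 1.960) + Φ(−δ − 1.960) = Φ(0.968) + Φ(-4.888) = 0.8336 + 0.0000 = 0.8336.

Power ≈ 0.834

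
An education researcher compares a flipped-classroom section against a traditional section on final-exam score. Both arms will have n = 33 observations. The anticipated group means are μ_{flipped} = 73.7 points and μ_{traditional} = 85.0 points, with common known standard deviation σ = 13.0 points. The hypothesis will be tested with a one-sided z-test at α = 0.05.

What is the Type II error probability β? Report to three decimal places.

Standardized effect: d = |μ_{flipped} − μ_{traditional}| / σ = |73.7 − 85.0| / 13.0 = 0.8692
Noncentrality parameter: δ = d·√(n/2) = 0.8692 × √(33/2) = 3.5308
One-sided α = 0.05 → critical value z_{0.05} = 1.645.
Power = Φ(δ − 1.645) = Φ(1.886) = 0.9704.
Type II error: β = 1 − power = 1 − 0.9704 = 0.0296.

β ≈ 0.030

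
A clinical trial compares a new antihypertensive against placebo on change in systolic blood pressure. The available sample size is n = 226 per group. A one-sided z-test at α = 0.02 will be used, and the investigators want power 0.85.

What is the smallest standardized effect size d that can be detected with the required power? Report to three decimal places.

Need Φ(δ − 2.054) = 0.85, so δ = 2.054 + 1.036 = 3.090.
δ = d·√(n/2) ⇒ d = δ/√(n/2) = 3.090/√(226/2) = 0.2907.

d ≈ 0.291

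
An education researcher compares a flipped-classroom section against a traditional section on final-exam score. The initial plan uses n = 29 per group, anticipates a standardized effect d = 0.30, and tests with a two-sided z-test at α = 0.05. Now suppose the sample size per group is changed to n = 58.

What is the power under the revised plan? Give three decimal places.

Power ≈ 0.365

With n = 58 per group: δ = d·√(n/2) = 0.30 × √(58/2) = 1.6155. Critical value z_{0.025} = 1.960.
Revised power = Φ(δ − 1.960) + Φ(−δ − 1.960) = Φ(-0.344) + Φ(-3.576) = 0.3653 + 0.0002 = 0.3654.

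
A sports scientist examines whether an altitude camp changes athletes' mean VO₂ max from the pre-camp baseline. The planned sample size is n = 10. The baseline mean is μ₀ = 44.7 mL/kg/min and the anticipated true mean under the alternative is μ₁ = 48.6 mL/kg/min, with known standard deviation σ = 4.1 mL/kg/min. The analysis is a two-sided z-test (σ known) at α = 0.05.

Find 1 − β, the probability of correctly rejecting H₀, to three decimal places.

Standardized effect: d = |μ₁ − μ₀| / σ = |48.6 − 44.7| / 4.1 = 0.9512
Noncentrality parameter: δ = d·√n = 0.9512 × √10 = 3.0080
Critical value for a two-sided test at α = 0.05: z_{α/2} = 1.960.
Power = Φ(δ − 1.960) + Φ(−δ − 1.960) = Φ(1.048) + Φ(-4.968) = 0.8527 + 0.0000 = 0.8527.

Power ≈ 0.853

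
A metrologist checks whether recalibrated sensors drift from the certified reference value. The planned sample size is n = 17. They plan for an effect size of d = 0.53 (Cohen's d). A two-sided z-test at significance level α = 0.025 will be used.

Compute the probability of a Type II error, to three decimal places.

Noncentrality parameter: δ = d·√n = 0.53 × √17 = 2.1852
Critical value for a two-sided test at α = 0.025: z_{α/2} = 2.241.
Power = Φ(δ − 2.241) + Φ(−δ − 2.241) = Φ(-0.056) + Φ(-4.427) = 0.4776 + 0.0000 = 0.4776.
Type II error: β = 1 − power = 1 − 0.4776 = 0.5224.

β ≈ 0.522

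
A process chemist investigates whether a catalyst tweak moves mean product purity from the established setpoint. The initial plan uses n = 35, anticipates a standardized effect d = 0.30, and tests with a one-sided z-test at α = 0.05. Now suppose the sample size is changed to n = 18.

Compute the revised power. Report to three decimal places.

With n = 18: δ = d·√n = 0.30 × √18 = 1.2728. Critical value z_{0.05} = 1.645.
Revised power = P(Z > 1.645 − δ) = Φ(-0.372) = 0.3549.

Power ≈ 0.355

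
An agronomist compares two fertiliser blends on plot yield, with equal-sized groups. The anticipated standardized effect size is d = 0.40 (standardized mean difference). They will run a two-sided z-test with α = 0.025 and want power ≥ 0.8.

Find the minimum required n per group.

n = 119 per group

For power 0.8 need Φ(δ − z_{0.0125}) = 0.8, so δ = z_{0.0125} + z_{0.20} = 2.241 + 0.842 = 3.083.
(For δ > 0 the lower-tail rejection region contributes negligibly to power, so the one-term inversion is standard.)
δ = d·√(n/2) ⇒ n = 2(δ/d)² = 2 × (3.083 / 0.40)² = 118.81.
Round up to the next whole unit.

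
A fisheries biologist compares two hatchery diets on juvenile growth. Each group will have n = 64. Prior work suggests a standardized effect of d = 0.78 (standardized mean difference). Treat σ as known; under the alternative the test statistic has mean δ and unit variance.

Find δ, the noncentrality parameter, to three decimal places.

δ ≈ 4.412

δ = d·√(n/2) = 0.78 × √(64/2) = 4.4123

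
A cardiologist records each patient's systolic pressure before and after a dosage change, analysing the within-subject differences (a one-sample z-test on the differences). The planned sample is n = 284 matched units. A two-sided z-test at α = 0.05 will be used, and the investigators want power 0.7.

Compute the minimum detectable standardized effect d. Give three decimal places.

d ≈ 0.147

Need Φ(δ − 1.960) = 0.7, so δ = 1.960 + 0.524 = 2.484.
(The second rejection-region term Φ(−δ − z_{α/2}) is negligible and dropped.)
δ = d·√n ⇒ d = δ/√n = 2.484/√284 = 0.1474.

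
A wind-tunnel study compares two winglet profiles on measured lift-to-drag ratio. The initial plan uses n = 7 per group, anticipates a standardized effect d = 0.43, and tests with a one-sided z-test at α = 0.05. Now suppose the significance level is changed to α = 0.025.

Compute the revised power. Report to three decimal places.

Power ≈ 0.124

δ = d·√(n/2) = 0.43 × √(7/2) = 0.8045 (unchanged). New critical value: z_{0.025} = 1.960.
Revised power = Φ(δ − 1.960) = Φ(-1.156) = 0.1239.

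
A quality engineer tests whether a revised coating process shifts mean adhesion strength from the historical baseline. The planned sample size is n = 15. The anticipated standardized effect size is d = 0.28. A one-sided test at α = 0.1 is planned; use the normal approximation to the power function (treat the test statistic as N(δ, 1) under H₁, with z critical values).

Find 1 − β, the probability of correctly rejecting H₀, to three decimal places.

Power ≈ 0.422

Noncentrality parameter: δ = d·√n = 0.28 × √15 = 1.0844
One-sided α = 0.1 → critical value z_{0.1} = 1.282.
Power = Φ(δ − 1.282) = Φ(-0.197) = 0.4219.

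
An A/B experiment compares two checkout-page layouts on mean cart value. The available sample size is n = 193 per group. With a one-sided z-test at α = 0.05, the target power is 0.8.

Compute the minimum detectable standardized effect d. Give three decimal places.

Required noncentrality: δ = z_{0.05} + z_{0.20} = 1.645 + 0.842 = 2.486.
δ = d·√(n/2) ⇒ d = δ/√(n/2) = 2.486/√(193/2) = 0.2531.

d ≈ 0.253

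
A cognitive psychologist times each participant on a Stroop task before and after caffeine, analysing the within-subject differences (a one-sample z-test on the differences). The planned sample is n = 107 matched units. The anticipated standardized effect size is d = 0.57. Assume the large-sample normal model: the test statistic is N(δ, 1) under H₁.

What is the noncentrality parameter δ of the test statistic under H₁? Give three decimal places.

δ = d·√n = 0.57 × √107 = 5.8961

δ ≈ 5.896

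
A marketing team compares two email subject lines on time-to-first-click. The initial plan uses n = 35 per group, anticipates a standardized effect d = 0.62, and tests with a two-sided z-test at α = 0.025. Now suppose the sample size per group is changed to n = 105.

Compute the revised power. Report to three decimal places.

Power ≈ 0.988

With n = 105 per group: δ = d·√(n/2) = 0.62 × √(105/2) = 4.4923. Critical value z_{0.0125} = 2.241.
Revised power = Φ(δ − 2.241) + Φ(−δ − 2.241) = Φ(2.251) + Φ(-6.734) = 0.9878 + 0.0000 = 0.9878.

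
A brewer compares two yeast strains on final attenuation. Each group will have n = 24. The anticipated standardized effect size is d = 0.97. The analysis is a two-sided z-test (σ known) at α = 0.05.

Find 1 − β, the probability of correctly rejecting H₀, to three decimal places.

Noncentrality parameter: δ = d·√(n/2) = 0.97 × √(24/2) = 3.3602
Critical value for a two-sided test at α = 0.05: z_{α/2} = 1.960.
Power = Φ(δ − 1.960) + Φ(−δ − 1.960) = Φ(1.400) + Φ(-5.320) = 0.9193 + 0.0000 = 0.9193.

Power ≈ 0.919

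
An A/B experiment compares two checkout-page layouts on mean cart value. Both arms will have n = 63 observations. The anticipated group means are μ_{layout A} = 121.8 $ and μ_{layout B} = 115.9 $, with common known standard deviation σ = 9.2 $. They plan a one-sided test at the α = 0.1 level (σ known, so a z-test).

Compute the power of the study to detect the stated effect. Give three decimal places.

Standardized effect: d = |μ_{layout A} − μ_{layout B}| / σ = |121.8 − 115.9| / 9.2 = 0.6413
Noncentrality parameter: δ = d·√(n/2) = 0.6413 × √(63/2) = 3.5993
Critical value for a one-sided test at α = 0.1: z_α = 1.282.
Power = P(Z > 1.282 − δ) = Φ(2.318) = 0.9898.

Power ≈ 0.990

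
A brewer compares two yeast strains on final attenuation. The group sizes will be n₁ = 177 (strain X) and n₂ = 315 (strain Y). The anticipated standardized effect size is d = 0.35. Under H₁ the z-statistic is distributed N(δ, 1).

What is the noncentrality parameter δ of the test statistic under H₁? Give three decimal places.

δ = d / √(1/n₁ + 1/n₂) = 0.35 / √(1/177 + 1/315) = 3.7259

δ ≈ 3.726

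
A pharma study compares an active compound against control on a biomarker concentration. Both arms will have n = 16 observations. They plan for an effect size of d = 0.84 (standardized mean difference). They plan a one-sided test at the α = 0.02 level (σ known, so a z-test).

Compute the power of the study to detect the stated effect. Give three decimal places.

Noncentrality parameter: δ = d·√(n/2) = 0.84 × √(16/2) = 2.3759
One-sided α = 0.02 → critical value z_{0.02} = 2.054.
Power = Φ(δ − 2.054) = Φ(0.322) = 0.6263.

Power ≈ 0.626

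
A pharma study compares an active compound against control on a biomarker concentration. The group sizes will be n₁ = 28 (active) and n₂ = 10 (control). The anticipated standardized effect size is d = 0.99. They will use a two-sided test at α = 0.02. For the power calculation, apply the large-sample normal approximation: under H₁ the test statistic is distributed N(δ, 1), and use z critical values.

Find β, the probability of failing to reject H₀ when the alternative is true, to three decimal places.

Noncentrality parameter: δ = d / √(1/n₁ + 1/n₂) = 0.99 / √(1/28 + 1/10) = 2.6873
Critical value for a two-sided test at α = 0.02: z_{α/2} = 2.326.
Power = Φ(δ − 2.326) + Φ(−δ − 2.326) = Φ(0.361) + Φ(-5.014) = 0.6409 + 0.0000 = 0.6409.
Type II error: β = 1 − power = 1 − 0.6409 = 0.3591.

β ≈ 0.359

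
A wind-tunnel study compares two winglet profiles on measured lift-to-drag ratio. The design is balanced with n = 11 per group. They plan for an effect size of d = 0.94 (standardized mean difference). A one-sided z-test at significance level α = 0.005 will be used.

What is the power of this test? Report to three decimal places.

Power ≈ 0.355

Noncentrality parameter: λ = d·√(n/2) = 0.94 × √(11/2) = 2.2045
One-sided α = 0.005 → critical value z_{0.005} = 2.576.
Power = P(Z > 2.576 − λ) = Φ(-0.371) = 0.3552.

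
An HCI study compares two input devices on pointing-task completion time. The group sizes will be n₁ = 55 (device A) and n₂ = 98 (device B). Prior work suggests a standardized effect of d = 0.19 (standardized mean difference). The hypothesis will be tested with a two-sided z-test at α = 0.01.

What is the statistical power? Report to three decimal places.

Noncentrality parameter: δ = d / √(1/n₁ + 1/n₂) = 0.19 / √(1/55 + 1/98) = 1.1277
Critical value for a two-sided test at α = 0.01: z_{α/2} = 2.576.
Power = Φ(δ − 2.576) + Φ(−δ − 2.576) = Φ(-1.448) + Φ(-3.704) = 0.0738 + 0.0001 = 0.0739.

Power ≈ 0.074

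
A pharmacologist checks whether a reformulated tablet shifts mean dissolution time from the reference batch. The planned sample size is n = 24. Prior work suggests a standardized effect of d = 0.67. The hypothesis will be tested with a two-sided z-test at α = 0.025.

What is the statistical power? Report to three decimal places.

Noncentrality parameter: δ = d·√n = 0.67 × √24 = 3.2823
Two-sided α = 0.025 → critical value z_{0.0125} = 2.241.
Power = Φ(δ − 2.241) + Φ(−δ − 2.241) = Φ(1.041) + Φ(-5.524) = 0.8510 + 0.0000 = 0.8510.

Power ≈ 0.851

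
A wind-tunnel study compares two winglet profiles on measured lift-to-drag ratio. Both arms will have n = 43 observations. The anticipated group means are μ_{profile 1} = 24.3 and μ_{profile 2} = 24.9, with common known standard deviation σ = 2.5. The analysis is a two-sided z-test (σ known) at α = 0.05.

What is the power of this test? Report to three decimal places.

Standardized effect: d = |μ_{profile 1} − μ_{profile 2}| / σ = |24.3 − 24.9| / 2.5 = 0.2400
Noncentrality parameter: δ = d·√(n/2) = 0.2400 × √(43/2) = 1.1128
Two-sided α = 0.05 → critical value z_{0.025} = 1.960.
Power = Φ(δ − 1.960) + Φ(−δ − 1.960) = Φ(-0.847) + Φ(-3.073) = 0.1985 + 0.0011 = 0.1995.

Power ≈ 0.200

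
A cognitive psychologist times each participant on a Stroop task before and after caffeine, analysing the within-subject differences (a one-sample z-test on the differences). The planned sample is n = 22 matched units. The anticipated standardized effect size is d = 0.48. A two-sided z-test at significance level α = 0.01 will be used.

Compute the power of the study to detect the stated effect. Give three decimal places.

Power ≈ 0.373

Noncentrality parameter: δ = d·√n = 0.48 × √22 = 2.2514
Critical value for a two-sided test at α = 0.01: z_{α/2} = 2.576.
Power = Φ(δ − 2.576) + Φ(−δ − 2.576) = Φ(-0.324) + Φ(-4.827) = 0.3728 + 0.0000 = 0.3728.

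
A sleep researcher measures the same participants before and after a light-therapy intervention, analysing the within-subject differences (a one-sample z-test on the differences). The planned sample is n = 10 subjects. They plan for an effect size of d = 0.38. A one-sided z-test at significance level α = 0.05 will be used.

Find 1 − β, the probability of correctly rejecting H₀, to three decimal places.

Power ≈ 0.329

Noncentrality parameter: δ = d·√n = 0.38 × √10 = 1.2017
Critical value for a one-sided test at α = 0.05: z_α = 1.645.
Power = P(Z > 1.645 − δ) = Φ(-0.443) = 0.3288.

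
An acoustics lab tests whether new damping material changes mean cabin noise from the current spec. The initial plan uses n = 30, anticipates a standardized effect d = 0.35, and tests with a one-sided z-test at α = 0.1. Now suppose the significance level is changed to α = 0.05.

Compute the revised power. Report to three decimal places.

δ = d·√n = 0.35 × √30 = 1.9170 (unchanged). New critical value: z_{0.05} = 1.645.
Revised power = Φ(δ − 1.645) = Φ(0.272) = 0.6073.

Power ≈ 0.607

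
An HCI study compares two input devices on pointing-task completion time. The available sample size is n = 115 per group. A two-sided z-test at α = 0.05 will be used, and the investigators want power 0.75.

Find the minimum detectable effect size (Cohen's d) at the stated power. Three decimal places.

Need Φ(δ − 1.960) = 0.75, so δ = 1.960 + 0.674 = 2.634.
(Lower-tail contribution to power is negligible for δ > 0.)
δ = d·√(n/2) ⇒ d = δ/√(n/2) = 2.634/√(115/2) = 0.3474.

d ≈ 0.347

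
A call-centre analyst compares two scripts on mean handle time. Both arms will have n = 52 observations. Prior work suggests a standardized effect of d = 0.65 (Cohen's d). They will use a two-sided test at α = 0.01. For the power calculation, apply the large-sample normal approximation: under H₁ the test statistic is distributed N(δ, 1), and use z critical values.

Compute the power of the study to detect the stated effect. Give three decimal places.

Power ≈ 0.770

Noncentrality parameter: δ = d·√(n/2) = 0.65 × √(52/2) = 3.3144
Two-sided α = 0.01 → critical value z_{0.005} = 2.576.
Power = Φ(δ − 2.576) + Φ(−δ − 2.576) = Φ(0.739) + Φ(-5.890) = 0.7699 + 0.0000 = 0.7699.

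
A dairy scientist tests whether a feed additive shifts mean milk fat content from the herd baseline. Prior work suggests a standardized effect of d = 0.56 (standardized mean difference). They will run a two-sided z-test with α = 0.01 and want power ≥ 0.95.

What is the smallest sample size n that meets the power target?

For power 0.95 need Φ(δ − z_{0.005}) = 0.95, so δ = z_{0.005} + z_{0.05} = 2.576 + 1.645 = 4.221.
(For δ > 0 the lower-tail rejection region contributes negligibly to power, so the one-term inversion is standard.)
δ = d·√n ⇒ n = (δ/d)² = (4.221 / 0.56)² = 56.81.
Round up to the next whole unit.

n = 57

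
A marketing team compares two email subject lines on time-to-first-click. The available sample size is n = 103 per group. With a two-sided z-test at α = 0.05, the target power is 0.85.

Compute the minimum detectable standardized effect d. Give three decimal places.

Required noncentrality: δ = z_{0.025} + z_{0.15} = 1.960 + 1.036 = 2.996.
(Lower-tail contribution to power is negligible for δ > 0.)
δ = d·√(n/2) ⇒ d = δ/√(n/2) = 2.996/√(103/2) = 0.4175.

d ≈ 0.418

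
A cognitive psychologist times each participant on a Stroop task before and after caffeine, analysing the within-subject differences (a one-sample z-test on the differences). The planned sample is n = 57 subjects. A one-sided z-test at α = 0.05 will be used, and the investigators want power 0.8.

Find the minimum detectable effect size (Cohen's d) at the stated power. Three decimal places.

Need Φ(δ − 1.645) = 0.8, so δ = 1.645 + 0.842 = 2.486.
δ = d·√n ⇒ d = δ/√n = 2.486/√57 = 0.3293.

d ≈ 0.329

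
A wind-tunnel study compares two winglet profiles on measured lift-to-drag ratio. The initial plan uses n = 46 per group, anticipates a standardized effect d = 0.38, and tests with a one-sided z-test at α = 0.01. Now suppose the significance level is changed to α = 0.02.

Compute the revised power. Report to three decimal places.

δ = d·√(n/2) = 0.38 × √(46/2) = 1.8224 (unchanged). New critical value: z_{0.02} = 2.054.
Revised power = P(Z > 2.054 − δ) = Φ(-0.231) = 0.4085.

Power ≈ 0.409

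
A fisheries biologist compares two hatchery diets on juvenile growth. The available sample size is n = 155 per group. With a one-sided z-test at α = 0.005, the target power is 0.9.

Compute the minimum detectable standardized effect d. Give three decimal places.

Need Φ(δ − 2.576) = 0.9, so δ = 2.576 + 1.282 = 3.857.
δ = d·√(n/2) ⇒ d = δ/√(n/2) = 3.857/√(155/2) = 0.4382.

d ≈ 0.438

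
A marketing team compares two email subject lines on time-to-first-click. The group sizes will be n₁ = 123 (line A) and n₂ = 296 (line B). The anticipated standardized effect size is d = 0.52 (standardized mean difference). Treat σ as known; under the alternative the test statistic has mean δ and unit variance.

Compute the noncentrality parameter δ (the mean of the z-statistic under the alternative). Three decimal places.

δ ≈ 4.847

The noncentrality parameter scales effect size by the design's sample-size factor: δ = d / √(1/n₁ + 1/n₂) = 0.52 / √(1/123 + 1/296) = 4.8472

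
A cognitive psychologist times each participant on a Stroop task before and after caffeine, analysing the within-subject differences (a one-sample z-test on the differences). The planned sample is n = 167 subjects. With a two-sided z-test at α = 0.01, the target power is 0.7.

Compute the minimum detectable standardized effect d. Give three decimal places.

d ≈ 0.240

Need Φ(δ − 2.576) = 0.7, so δ = 2.576 + 0.524 = 3.100.
(Lower-tail contribution to power is negligible for δ > 0.)
δ = d·√n ⇒ d = δ/√n = 3.100/√167 = 0.2399.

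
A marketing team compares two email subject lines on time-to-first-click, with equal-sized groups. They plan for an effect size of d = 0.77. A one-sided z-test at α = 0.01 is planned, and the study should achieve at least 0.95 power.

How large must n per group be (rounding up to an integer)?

Set Φ(δ − 2.326) = 0.95; then δ − 2.326 = Φ⁻¹(0.95) = 1.645, giving δ = 3.971.
δ = d·√(n/2) ⇒ n = 2(δ/d)² = 2 × (3.971 / 0.77)² = 53.20.
Rounding up, n = 54 per group.

n = 54 per group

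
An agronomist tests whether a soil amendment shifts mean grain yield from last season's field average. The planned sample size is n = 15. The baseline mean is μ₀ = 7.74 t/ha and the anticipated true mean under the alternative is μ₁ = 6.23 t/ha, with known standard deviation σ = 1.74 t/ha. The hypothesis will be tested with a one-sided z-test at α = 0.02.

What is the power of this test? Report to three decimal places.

Standardized effect: d = |μ₁ − μ₀| / σ = |6.23 − 7.74| / 1.74 = 0.8678
Noncentrality parameter: δ = d·√n = 0.8678 × √15 = 3.3610
Critical value for a one-sided test at α = 0.02: z_α = 2.054.
Power = Φ(δ − 2.054) = Φ(1.307) = 0.9044.

Power ≈ 0.904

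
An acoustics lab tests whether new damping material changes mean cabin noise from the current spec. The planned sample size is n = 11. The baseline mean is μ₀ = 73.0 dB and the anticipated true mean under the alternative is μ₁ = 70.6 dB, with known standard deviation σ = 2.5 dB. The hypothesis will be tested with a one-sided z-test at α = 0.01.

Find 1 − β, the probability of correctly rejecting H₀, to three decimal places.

Power ≈ 0.804

Standardized effect: d = |μ₁ − μ₀| / σ = |70.6 − 73.0| / 2.5 = 0.9600
Noncentrality parameter: δ = d·√n = 0.9600 × √11 = 3.1840
One-sided α = 0.01 → critical value z_{0.01} = 2.326.
Power = Φ(δ − 2.326) = Φ(0.858) = 0.8044.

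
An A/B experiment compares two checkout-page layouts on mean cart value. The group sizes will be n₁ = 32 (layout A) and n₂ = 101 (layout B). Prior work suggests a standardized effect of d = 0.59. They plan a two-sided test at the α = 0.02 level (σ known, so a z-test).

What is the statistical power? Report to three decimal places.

Noncentrality parameter: λ = d / √(1/n₁ + 1/n₂) = 0.59 / √(1/32 + 1/101) = 2.9085
Critical value for a two-sided test at α = 0.02: z_{α/2} = 2.326.
Power = Φ(λ − 2.326) + Φ(−λ − 2.326) = Φ(0.582) + Φ(-5.235) = 0.7198 + 0.0000 = 0.7198.

Power ≈ 0.720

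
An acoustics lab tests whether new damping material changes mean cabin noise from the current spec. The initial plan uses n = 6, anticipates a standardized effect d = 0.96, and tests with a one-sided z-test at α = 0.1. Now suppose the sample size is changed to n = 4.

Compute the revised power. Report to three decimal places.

Power ≈ 0.738

With n = 4: δ = d·√n = 0.96 × √4 = 1.9200. Critical value z_{0.1} = 1.282.
Revised power = Φ(δ − 1.282) = Φ(0.638) = 0.7384.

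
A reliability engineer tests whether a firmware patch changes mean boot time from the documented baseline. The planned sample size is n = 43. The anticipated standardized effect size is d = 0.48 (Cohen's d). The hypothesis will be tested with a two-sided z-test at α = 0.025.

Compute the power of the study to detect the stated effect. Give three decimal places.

Power ≈ 0.818

Noncentrality parameter: δ = d·√n = 0.48 × √43 = 3.1476
Critical value for a two-sided test at α = 0.025: z_{α/2} = 2.241.
Power = Φ(δ − 2.241) + Φ(−δ − 2.241) = Φ(0.906) + Φ(-5.389) = 0.8176 + 0.0000 = 0.8176.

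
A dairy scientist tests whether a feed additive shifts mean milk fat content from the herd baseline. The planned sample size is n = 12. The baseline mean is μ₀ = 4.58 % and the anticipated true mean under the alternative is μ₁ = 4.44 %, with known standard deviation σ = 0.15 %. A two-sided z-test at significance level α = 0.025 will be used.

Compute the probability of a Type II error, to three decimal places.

β ≈ 0.161

Standardized effect: d = |μ₁ − μ₀| / σ = |4.44 − 4.58| / 0.15 = 0.9333
Noncentrality parameter: δ = d·√n = 0.9333 × √12 = 3.2332
Two-sided α = 0.025 → critical value z_{0.0125} = 2.241.
Power = Φ(δ − 2.241) + Φ(−δ − 2.241) = Φ(0.992) + Φ(-5.475) = 0.8393 + 0.0000 = 0.8393.
Type II error: β = 1 − power = 1 − 0.8393 = 0.1607.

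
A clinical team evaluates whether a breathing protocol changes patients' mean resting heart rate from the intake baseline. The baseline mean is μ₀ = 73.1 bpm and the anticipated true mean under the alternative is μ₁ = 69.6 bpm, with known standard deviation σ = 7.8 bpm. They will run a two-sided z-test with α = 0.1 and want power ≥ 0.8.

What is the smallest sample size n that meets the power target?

Standardized effect: d = |μ₁ − μ₀| / σ = |69.6 − 73.1| / 7.8 = 0.4487
For power 0.8 need Φ(δ − z_{0.05}) = 0.8, so δ = z_{0.05} + z_{0.20} = 1.645 + 0.842 = 2.486.
(For δ > 0 the lower-tail rejection region contributes negligibly to power, so the one-term inversion is standard.)
δ = d·√n ⇒ n = (δ/d)² = (2.486 / 0.4487)² = 30.71.
Round up to the next whole unit.

n = 31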